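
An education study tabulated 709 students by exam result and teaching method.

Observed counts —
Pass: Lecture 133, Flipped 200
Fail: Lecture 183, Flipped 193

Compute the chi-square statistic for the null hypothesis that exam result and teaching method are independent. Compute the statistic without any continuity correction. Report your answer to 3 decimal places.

Row totals: 333, 376. Column totals: 316, 393. Grand total N = 709.
Expected counts (row total × column total / N):
  Pass, Lecture: 333×316/709 = 148.4175
  Pass, Flipped: 333×393/709 = 184.5825
  Fail, Lecture: 376×316/709 = 167.5825
  Fail, Flipped: 376×393/709 = 208.4175
Contributions (O − E)²/E:
  (133 − 148.4175)²/148.4175 = 1.6016
  (200 − 184.5825)²/184.5825 = 1.2878
  (183 − 167.5825)²/167.5825 = 1.4184
  (193 − 208.4175)²/208.4175 = 1.1405
χ² = 1.6016 + 1.2878 + 1.4184 + 1.1405 = 5.448

5.448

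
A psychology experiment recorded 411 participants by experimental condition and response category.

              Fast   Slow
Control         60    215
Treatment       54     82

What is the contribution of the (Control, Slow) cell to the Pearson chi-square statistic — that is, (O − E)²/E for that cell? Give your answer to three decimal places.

1.333

Row total (Control) = 275; column total (Slow) = 297; N = 411.
Expected count E = 275 × 297 / 411 = 198.7226.
Contribution = (O − E)²/E = (215 − 198.7226)² / 198.7226 = 1.333.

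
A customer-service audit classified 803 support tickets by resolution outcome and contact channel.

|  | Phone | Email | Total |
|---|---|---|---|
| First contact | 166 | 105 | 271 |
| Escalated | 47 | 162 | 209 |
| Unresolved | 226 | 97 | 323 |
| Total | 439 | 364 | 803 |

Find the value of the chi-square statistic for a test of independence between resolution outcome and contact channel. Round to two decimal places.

Grand total N = 803.
Expected counts (row total × column total / N):
  First contact, Phone: 271×439/803 = 148.156
  First contact, Email: 271×364/803 = 122.844
  Escalated, Phone: 209×439/803 = 114.260
  Escalated, Email: 209×364/803 = 94.740
  Unresolved, Phone: 323×439/803 = 176.584
  Unresolved, Email: 323×364/803 = 146.416
Contributions (O − E)²/E:
  (166 − 148.156)²/148.156 = 2.1491
  (105 − 122.844)²/122.844 = 2.5920
  (47 − 114.260)²/114.260 = 39.5931
  (162 − 94.740)²/94.740 = 47.7508
  (226 − 176.584)²/176.584 = 13.8288
  (97 − 146.416)²/146.416 = 16.6781
χ² = 2.1491 + 2.5920 + 39.5931 + 47.7508 + 13.8288 + 16.6781 = 122.59

122.59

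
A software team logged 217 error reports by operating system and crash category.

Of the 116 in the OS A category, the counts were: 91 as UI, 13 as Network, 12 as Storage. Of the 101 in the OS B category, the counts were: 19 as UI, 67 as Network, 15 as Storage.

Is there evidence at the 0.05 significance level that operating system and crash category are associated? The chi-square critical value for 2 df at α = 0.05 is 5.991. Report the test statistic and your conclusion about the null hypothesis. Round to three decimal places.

Row totals: 116, 101. Column totals: 110, 80, 27. Grand total N = 217.
Expected counts (row total × column total / N):
  OS A, UI: 116×110/217 = 58.8018
  OS A, Network: 116×80/217 = 42.7650
  OS A, Storage: 116×27/217 = 14.4332
  OS B, UI: 101×110/217 = 51.1982
  OS B, Network: 101×80/217 = 37.2350
  OS B, Storage: 101×27/217 = 12.5668
Contributions (O − E)²/E:
  (91 − 58.8018)²/58.8018 = 17.6308
  (13 − 42.7650)²/42.7650 = 20.7168
  (12 − 14.4332)²/14.4332 = 0.4102
  (19 − 51.1982)²/51.1982 = 20.2492
  (67 − 37.2350)²/37.2350 = 23.7936
  (15 − 12.5668)²/12.5668 = 0.4711
χ² = 17.6308 + 20.7168 + 0.4102 + 20.2492 + 23.7936 + 0.4711 = 83.272
df = (2−1)(3−1) = 2. Since 83.272 > 5.991, reject the null hypothesis of independence at α = 0.05.

83.272; reject H₀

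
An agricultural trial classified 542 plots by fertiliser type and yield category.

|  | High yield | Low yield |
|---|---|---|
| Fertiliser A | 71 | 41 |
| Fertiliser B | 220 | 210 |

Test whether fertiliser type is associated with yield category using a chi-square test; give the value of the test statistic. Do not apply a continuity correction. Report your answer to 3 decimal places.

5.345

Row totals: 112, 430. Column totals: 291, 251. Grand total N = 542.
Expected counts (row total × column total / N):
  Fertiliser A, High yield: 112×291/542 = 60.1328
  Fertiliser A, Low yield: 112×251/542 = 51.8672
  Fertiliser B, High yield: 430×291/542 = 230.8672
  Fertiliser B, Low yield: 430×251/542 = 199.1328
Contributions (O − E)²/E:
  (71 − 60.1328)²/60.1328 = 1.9639
  (41 − 51.8672)²/51.8672 = 2.2769
  (220 − 230.8672)²/230.8672 = 0.5115
  (210 − 199.1328)²/199.1328 = 0.5931
χ² = 1.9639 + 2.2769 + 0.5115 + 0.5931 = 5.345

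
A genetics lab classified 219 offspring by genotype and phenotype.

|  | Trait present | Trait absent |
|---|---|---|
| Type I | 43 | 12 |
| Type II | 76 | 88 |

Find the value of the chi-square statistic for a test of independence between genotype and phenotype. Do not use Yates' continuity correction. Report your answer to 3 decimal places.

Row totals: 55, 164. Column totals: 119, 100. Grand total N = 219.
Expected counts (row total × column total / N):
  Type I, Trait present: 55×119/219 = 29.8858
  Type I, Trait absent: 55×100/219 = 25.1142
  Type II, Trait present: 164×119/219 = 89.1142
  Type II, Trait absent: 164×100/219 = 74.8858
Contributions (O − E)²/E:
  (43 − 29.8858)²/29.8858 = 5.7546
  (12 − 25.1142)²/25.1142 = 6.8480
  (76 − 89.1142)²/89.1142 = 1.9299
  (88 − 74.8858)²/74.8858 = 2.2966
χ² = 5.7546 + 6.8480 + 1.9299 + 2.2966 = 16.829

16.829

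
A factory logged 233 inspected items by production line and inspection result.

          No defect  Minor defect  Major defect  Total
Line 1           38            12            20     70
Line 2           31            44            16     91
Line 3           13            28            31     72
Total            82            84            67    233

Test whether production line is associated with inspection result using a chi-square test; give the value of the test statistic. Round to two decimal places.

33.29

Grand total N = 233.
Expected counts (row total × column total / N):
  Line 1, No defect: 70×82/233 = 24.635
  Line 1, Minor defect: 70×84/233 = 25.236
  Line 1, Major defect: 70×67/233 = 20.129
  Line 2, No defect: 91×82/233 = 32.026
  Line 2, Minor defect: 91×84/233 = 32.807
  Line 2, Major defect: 91×67/233 = 26.167
  Line 3, No defect: 72×82/233 = 25.339
  Line 3, Minor defect: 72×84/233 = 25.957
  Line 3, Major defect: 72×67/233 = 20.704
Contributions (O − E)²/E:
  (38 − 24.635)²/24.635 = 7.2508
  (12 − 25.236)²/25.236 = 6.9421
  (20 − 20.129)²/20.129 = 0.0008
  (31 − 32.026)²/32.026 = 0.0329
  (44 − 32.807)²/32.807 = 3.8188
  (16 − 26.167)²/26.167 = 3.9503
  (13 − 25.339)²/25.339 = 6.0086
  (28 − 25.957)²/25.957 = 0.1608
  (31 − 20.704)²/20.704 = 5.1202
χ² = 7.2508 + 6.9421 + 0.0008 + 0.0329 + 3.8188 + 3.9503 + 6.0086 + 0.1608 + 5.1202 = 33.29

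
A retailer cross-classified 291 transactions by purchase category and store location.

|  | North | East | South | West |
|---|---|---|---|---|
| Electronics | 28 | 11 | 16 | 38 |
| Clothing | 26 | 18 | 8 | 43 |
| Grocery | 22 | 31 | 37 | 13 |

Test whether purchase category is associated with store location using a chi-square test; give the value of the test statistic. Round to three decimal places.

Row totals: 93, 95, 103. Column totals: 76, 60, 61, 94. Grand total N = 291.
Expected counts (row total × column total / N):
  Electronics, North: 93×76/291 = 24.28866
  Electronics, East: 93×60/291 = 19.17526
  Electronics, South: 93×61/291 = 19.49485
  Electronics, West: 93×94/291 = 30.04124
  Clothing, North: 95×76/291 = 24.81100
  Clothing, East: 95×60/291 = 19.58763
  Clothing, South: 95×61/291 = 19.91409
  Clothing, West: 95×94/291 = 30.68729
  Grocery, North: 103×76/291 = 26.90034
  Grocery, East: 103×60/291 = 21.23711
  Grocery, South: 103×61/291 = 21.59107
  Grocery, West: 103×94/291 = 33.27148
Contributions (O − E)²/E:
  (28 − 24.28866)²/24.28866 = 0.5671
  (11 − 19.17526)²/19.17526 = 3.4855
  (16 − 19.49485)²/19.49485 = 0.6265
  (38 − 30.04124)²/30.04124 = 2.1085
  (26 − 24.81100)²/24.81100 = 0.0570
  (18 − 19.58763)²/19.58763 = 0.1287
  (8 − 19.91409)²/19.91409 = 7.1279
  (43 − 30.68729)²/30.68729 = 4.9402
  (22 − 26.90034)²/26.90034 = 0.8927
  (31 − 21.23711)²/21.23711 = 4.4881
  (37 − 21.59107)²/21.59107 = 10.9969
  (13 − 33.27148)²/33.27148 = 12.3509
χ² = 0.5671 + 3.4855 + 0.6265 + 2.1085 + 0.0570 + 0.1287 + 7.1279 + 4.9402 + 0.8927 + 4.4881 + 10.9969 + 12.3509 = 47.770

47.770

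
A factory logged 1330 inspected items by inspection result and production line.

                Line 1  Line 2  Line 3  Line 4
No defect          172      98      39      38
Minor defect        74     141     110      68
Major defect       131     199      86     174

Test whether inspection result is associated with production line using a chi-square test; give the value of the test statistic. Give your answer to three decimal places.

153.416

Row totals: 347, 393, 590. Column totals: 377, 438, 235, 280. Grand total N = 1330.
Expected counts (row total × column total / N):
  No defect, Line 1: 347×377/1330 = 98.3602
  No defect, Line 2: 347×438/1330 = 114.2752
  No defect, Line 3: 347×235/1330 = 61.3120
  No defect, Line 4: 347×280/1330 = 73.0526
  Minor defect, Line 1: 393×377/1330 = 111.3992
  Minor defect, Line 2: 393×438/1330 = 129.4241
  Minor defect, Line 3: 393×235/1330 = 69.4398
  Minor defect, Line 4: 393×280/1330 = 82.7368
  Major defect, Line 1: 590×377/1330 = 167.2406
  Major defect, Line 2: 590×438/1330 = 194.3008
  Major defect, Line 3: 590×235/1330 = 104.2481
  Major defect, Line 4: 590×280/1330 = 124.2105
Contributions (O − E)²/E:
  (172 − 98.3602)²/98.3602 = 55.1323
  (98 − 114.2752)²/114.2752 = 2.3179
  (39 − 61.3120)²/61.3120 = 8.1195
  (38 − 73.0526)²/73.0526 = 16.8192
  (74 − 111.3992)²/111.3992 = 12.5557
  (141 − 129.4241)²/129.4241 = 1.0354
  (110 − 69.4398)²/69.4398 = 23.6915
  (68 − 82.7368)²/82.7368 = 2.6249
  (131 − 167.2406)²/167.2406 = 7.8532
  (199 − 194.3008)²/194.3008 = 0.1137
  (86 − 104.2481)²/104.2481 = 3.1942
  (174 − 124.2105)²/124.2105 = 19.9580
χ² = 55.1323 + 2.3179 + 8.1195 + 16.8192 + 12.5557 + 1.0354 + 23.6915 + 2.6249 + 7.8532 + 0.1137 + 3.1942 + 19.9580 = 153.416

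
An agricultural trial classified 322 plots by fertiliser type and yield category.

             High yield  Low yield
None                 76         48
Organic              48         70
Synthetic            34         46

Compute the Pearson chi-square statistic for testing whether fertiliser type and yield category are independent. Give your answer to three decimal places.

Row totals: 124, 118, 80. Column totals: 158, 164. Grand total N = 322.
Expected counts (row total × column total / N):
  None, High yield: 124×158/322 = 60.8447
  None, Low yield: 124×164/322 = 63.1553
  Organic, High yield: 118×158/322 = 57.9006
  Organic, Low yield: 118×164/322 = 60.0994
  Synthetic, High yield: 80×158/322 = 39.2547
  Synthetic, Low yield: 80×164/322 = 40.7453
Contributions (O − E)²/E:
  (76 − 60.8447)²/60.8447 = 3.7749
  (48 − 63.1553)²/63.1553 = 3.6368
  (48 − 57.9006)²/57.9006 = 1.6929
  (70 − 60.0994)²/60.0994 = 1.6310
  (34 − 39.2547)²/39.2547 = 0.7034
  (46 − 40.7453)²/40.7453 = 0.6777
χ² = 3.7749 + 3.6368 + 1.6929 + 1.6310 + 0.7034 + 0.6777 = 12.117

12.117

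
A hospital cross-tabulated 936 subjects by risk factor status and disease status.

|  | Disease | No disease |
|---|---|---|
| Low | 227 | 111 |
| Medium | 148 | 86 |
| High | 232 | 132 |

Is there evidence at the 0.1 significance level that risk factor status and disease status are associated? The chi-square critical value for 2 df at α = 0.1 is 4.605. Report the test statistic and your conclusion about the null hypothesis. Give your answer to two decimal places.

1.25; fail to reject H₀

Row totals: 338, 234, 364. Column totals: 607, 329. Grand total N = 936.
Expected counts (row total × column total / N):
  Low, Disease: 338×607/936 = 219.194
  Low, No disease: 338×329/936 = 118.806
  Medium, Disease: 234×607/936 = 151.750
  Medium, No disease: 234×329/936 = 82.250
  High, Disease: 364×607/936 = 236.056
  High, No disease: 364×329/936 = 127.944
Contributions (O − E)²/E:
  (227 − 219.194)²/219.194 = 0.2780
  (111 − 118.806)²/118.806 = 0.5129
  (148 − 151.750)²/151.750 = 0.0927
  (86 − 82.250)²/82.250 = 0.1710
  (232 − 236.056)²/236.056 = 0.0697
  (132 − 127.944)²/127.944 = 0.1286
χ² = 0.2780 + 0.5129 + 0.0927 + 0.1710 + 0.0697 + 0.1286 = 1.25
df = (3−1)(2−1) = 2. Since 1.25 < 4.605, fail to reject the null hypothesis of independence at α = 0.1.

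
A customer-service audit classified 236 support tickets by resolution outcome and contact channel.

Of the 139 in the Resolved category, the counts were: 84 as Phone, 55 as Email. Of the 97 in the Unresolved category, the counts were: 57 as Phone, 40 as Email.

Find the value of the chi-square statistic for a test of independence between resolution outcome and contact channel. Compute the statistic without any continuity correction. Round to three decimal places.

Row totals: 139, 97. Column totals: 141, 95. Grand total N = 236.
Expected counts (row total × column total / N):
  Resolved, Phone: 139×141/236 = 83.0466
  Resolved, Email: 139×95/236 = 55.9534
  Unresolved, Phone: 97×141/236 = 57.9534
  Unresolved, Email: 97×95/236 = 39.0466
Contributions (O − E)²/E:
  (84 − 83.0466)²/83.0466 = 0.0109
  (55 − 55.9534)²/55.9534 = 0.0162
  (57 − 57.9534)²/57.9534 = 0.0157
  (40 − 39.0466)²/39.0466 = 0.0233
χ² = 0.0109 + 0.0162 + 0.0157 + 0.0233 = 0.066

0.066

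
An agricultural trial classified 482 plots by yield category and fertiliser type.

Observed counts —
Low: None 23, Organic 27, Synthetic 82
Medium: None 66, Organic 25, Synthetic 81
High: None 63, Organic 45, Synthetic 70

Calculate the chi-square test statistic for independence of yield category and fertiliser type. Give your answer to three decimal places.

24.987

Row totals: 132, 172, 178. Column totals: 152, 97, 233. Grand total N = 482.
Expected counts (row total × column total / N):
  Low, None: 132×152/482 = 41.6266
  Low, Organic: 132×97/482 = 26.5643
  Low, Synthetic: 132×233/482 = 63.8091
  Medium, None: 172×152/482 = 54.2407
  Medium, Organic: 172×97/482 = 34.6141
  Medium, Synthetic: 172×233/482 = 83.1452
  High, None: 178×152/482 = 56.1328
  High, Organic: 178×97/482 = 35.8216
  High, Synthetic: 178×233/482 = 86.0456
Contributions (O − E)²/E:
  (23 − 41.6266)²/41.6266 = 8.3348
  (27 − 26.5643)²/26.5643 = 0.0071
  (82 − 63.8091)²/63.8091 = 5.1859
  (66 − 54.2407)²/54.2407 = 2.5494
  (25 − 34.6141)²/34.6141 = 2.6703
  (81 − 83.1452)²/83.1452 = 0.0553
  (63 − 56.1328)²/56.1328 = 0.8401
  (45 − 35.8216)²/35.8216 = 2.3517
  (70 − 86.0456)²/86.0456 = 2.9921
χ² = 8.3348 + 0.0071 + 5.1859 + 2.5494 + 2.6703 + 0.0553 + 0.8401 + 2.3517 + 2.9921 = 24.987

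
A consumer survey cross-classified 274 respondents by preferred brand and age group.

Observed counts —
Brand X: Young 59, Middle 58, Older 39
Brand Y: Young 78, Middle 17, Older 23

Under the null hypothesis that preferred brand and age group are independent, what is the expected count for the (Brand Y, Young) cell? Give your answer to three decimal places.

Row total (Brand Y) = 118; column total (Young) = 137; grand total N = 274.
Expected count = (row total × column total) / N = 118 × 137 / 274 = 59.000.

59.000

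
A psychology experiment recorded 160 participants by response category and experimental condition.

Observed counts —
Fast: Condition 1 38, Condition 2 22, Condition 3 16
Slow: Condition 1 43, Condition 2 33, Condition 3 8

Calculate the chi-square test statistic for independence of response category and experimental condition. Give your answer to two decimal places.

4.79

Row totals: 76, 84. Column totals: 81, 55, 24. Grand total N = 160.
Expected counts (row total × column total / N):
  Fast, Condition 1: 76×81/160 = 38.475
  Fast, Condition 2: 76×55/160 = 26.125
  Fast, Condition 3: 76×24/160 = 11.400
  Slow, Condition 1: 84×81/160 = 42.525
  Slow, Condition 2: 84×55/160 = 28.875
  Slow, Condition 3: 84×24/160 = 12.600
Contributions (O − E)²/E:
  (38 − 38.475)²/38.475 = 0.0059
  (22 − 26.125)²/26.125 = 0.6513
  (16 − 11.400)²/11.400 = 1.8561
  (43 − 42.525)²/42.525 = 0.0053
  (33 − 28.875)²/28.875 = 0.5893
  (8 − 12.600)²/12.600 = 1.6794
χ² = 0.0059 + 0.6513 + 1.8561 + 0.0053 + 0.5893 + 1.6794 = 4.79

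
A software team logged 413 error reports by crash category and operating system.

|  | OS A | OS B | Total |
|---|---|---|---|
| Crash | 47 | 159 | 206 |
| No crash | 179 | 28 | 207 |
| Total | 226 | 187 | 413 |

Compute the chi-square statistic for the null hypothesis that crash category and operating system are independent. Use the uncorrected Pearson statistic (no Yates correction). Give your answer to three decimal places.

Grand total N = 413.
Expected counts (row total × column total / N):
  Crash, OS A: 206×226/413 = 112.7264
  Crash, OS B: 206×187/413 = 93.2736
  No crash, OS A: 207×226/413 = 113.2736
  No crash, OS B: 207×187/413 = 93.7264
Contributions (O − E)²/E:
  (47 − 112.7264)²/112.7264 = 38.3225
  (159 − 93.2736)²/93.2736 = 46.3149
  (179 − 113.2736)²/113.2736 = 38.1374
  (28 − 93.7264)²/93.7264 = 46.0912
χ² = 38.3225 + 46.3149 + 38.1374 + 46.0912 = 168.866

168.866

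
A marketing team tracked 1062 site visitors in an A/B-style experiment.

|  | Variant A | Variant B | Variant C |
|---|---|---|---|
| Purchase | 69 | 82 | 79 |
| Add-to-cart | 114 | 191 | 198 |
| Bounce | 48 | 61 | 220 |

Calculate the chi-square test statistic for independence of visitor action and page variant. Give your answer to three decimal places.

Row totals: 230, 503, 329. Column totals: 231, 334, 497. Grand total N = 1062.
Expected counts (row total × column total / N):
  Purchase, Variant A: 230×231/1062 = 50.02825
  Purchase, Variant B: 230×334/1062 = 72.33522
  Purchase, Variant C: 230×497/1062 = 107.63653
  Add-to-cart, Variant A: 503×231/1062 = 109.40960
  Add-to-cart, Variant B: 503×334/1062 = 158.19397
  Add-to-cart, Variant C: 503×497/1062 = 235.39642
  Bounce, Variant A: 329×231/1062 = 71.56215
  Bounce, Variant B: 329×334/1062 = 103.47081
  Bounce, Variant C: 329×497/1062 = 153.96704
Contributions (O − E)²/E:
  (69 − 50.02825)²/50.02825 = 7.1945
  (82 − 72.33522)²/72.33522 = 1.2913
  (79 − 107.63653)²/107.63653 = 7.6187
  (114 − 109.40960)²/109.40960 = 0.1926
  (191 − 158.19397)²/158.19397 = 6.8033
  (198 − 235.39642)²/235.39642 = 5.9410
  (48 − 71.56215)²/71.56215 = 7.7579
  (61 − 103.47081)²/103.47081 = 17.4326
  (220 − 153.96704)²/153.96704 = 28.3200
χ² = 7.1945 + 1.2913 + 7.6187 + 0.1926 + 6.8033 + 5.9410 + 7.7579 + 17.4326 + 28.3200 = 82.552

82.552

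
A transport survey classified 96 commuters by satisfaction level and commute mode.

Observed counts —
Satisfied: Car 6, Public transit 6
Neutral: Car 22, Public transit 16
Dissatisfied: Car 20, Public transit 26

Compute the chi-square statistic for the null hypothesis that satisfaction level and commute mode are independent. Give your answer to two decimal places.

1.73

Row totals: 12, 38, 46. Column totals: 48, 48. Grand total N = 96.
Expected counts (row total × column total / N):
  Satisfied, Car: 12×48/96 = 6.000
  Satisfied, Public transit: 12×48/96 = 6.000
  Neutral, Car: 38×48/96 = 19.000
  Neutral, Public transit: 38×48/96 = 19.000
  Dissatisfied, Car: 46×48/96 = 23.000
  Dissatisfied, Public transit: 46×48/96 = 23.000
Contributions (O − E)²/E:
  (6 − 6.000)²/6.000 = 0.0000
  (6 − 6.000)²/6.000 = 0.0000
  (22 − 19.000)²/19.000 = 0.4737
  (16 − 19.000)²/19.000 = 0.4737
  (20 − 23.000)²/23.000 = 0.3913
  (26 − 23.000)²/23.000 = 0.3913
χ² = 0.0000 + 0.0000 + 0.4737 + 0.4737 + 0.3913 + 0.3913 = 1.73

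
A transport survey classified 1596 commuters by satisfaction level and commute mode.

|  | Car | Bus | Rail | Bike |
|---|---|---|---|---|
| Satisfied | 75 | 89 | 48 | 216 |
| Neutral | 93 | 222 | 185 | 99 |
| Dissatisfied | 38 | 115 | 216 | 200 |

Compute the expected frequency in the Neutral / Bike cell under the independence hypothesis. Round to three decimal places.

193.286

Row total (Neutral) = 599; column total (Bike) = 515; grand total N = 1596.
Expected count = (row total × column total) / N = 599 × 515 / 1596 = 193.286.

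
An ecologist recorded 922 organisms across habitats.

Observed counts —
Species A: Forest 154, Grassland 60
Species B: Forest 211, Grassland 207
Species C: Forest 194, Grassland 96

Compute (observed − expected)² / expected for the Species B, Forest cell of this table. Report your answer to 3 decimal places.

7.104

Row total (Species B) = 418; column total (Forest) = 559; N = 922.
Expected count E = 418 × 559 / 922 = 253.4295.
Contribution = (O − E)²/E = (211 − 253.4295)² / 253.4295 = 7.104.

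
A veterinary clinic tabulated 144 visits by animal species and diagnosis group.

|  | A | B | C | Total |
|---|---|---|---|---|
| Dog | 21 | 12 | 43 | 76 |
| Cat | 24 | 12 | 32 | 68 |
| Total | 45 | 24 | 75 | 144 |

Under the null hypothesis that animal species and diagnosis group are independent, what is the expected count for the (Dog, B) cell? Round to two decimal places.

Row total (Dog) = 76; column total (B) = 24; grand total N = 144.
Expected count = (row total × column total) / N = 76 × 24 / 144 = 12.67.

12.67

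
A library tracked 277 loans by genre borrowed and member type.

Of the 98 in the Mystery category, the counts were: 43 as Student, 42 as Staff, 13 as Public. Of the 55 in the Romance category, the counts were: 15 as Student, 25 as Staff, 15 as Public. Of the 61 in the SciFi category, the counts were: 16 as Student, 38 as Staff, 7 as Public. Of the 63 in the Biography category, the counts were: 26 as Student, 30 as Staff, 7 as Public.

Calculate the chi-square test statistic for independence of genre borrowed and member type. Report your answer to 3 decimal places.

14.857

Row totals: 98, 55, 61, 63. Column totals: 100, 135, 42. Grand total N = 277.
Expected counts (row total × column total / N):
  Mystery, Student: 98×100/277 = 35.3791
  Mystery, Staff: 98×135/277 = 47.7617
  Mystery, Public: 98×42/277 = 14.8592
  Romance, Student: 55×100/277 = 19.8556
  Romance, Staff: 55×135/277 = 26.8051
  Romance, Public: 55×42/277 = 8.3394
  SciFi, Student: 61×100/277 = 22.0217
  SciFi, Staff: 61×135/277 = 29.7292
  SciFi, Public: 61×42/277 = 9.2491
  Biography, Student: 63×100/277 = 22.7437
  Biography, Staff: 63×135/277 = 30.7040
  Biography, Public: 63×42/277 = 9.5523
Contributions (O − E)²/E:
  (43 − 35.3791)²/35.3791 = 1.6416
  (42 − 47.7617)²/47.7617 = 0.6951
  (13 − 14.8592)²/14.8592 = 0.2326
  (15 − 19.8556)²/19.8556 = 1.1874
  (25 − 26.8051)²/26.8051 = 0.1216
  (15 − 8.3394)²/8.3394 = 5.3198
  (16 − 22.0217)²/22.0217 = 1.6466
  (38 − 29.7292)²/29.7292 = 2.3010
  (7 − 9.2491)²/9.2491 = 0.5469
  (26 − 22.7437)²/22.7437 = 0.4662
  (30 − 30.7040)²/30.7040 = 0.0161
  (7 − 9.5523)²/9.5523 = 0.6820
χ² = 1.6416 + 0.6951 + 0.2326 + 1.1874 + 0.1216 + 5.3198 + 1.6466 + 2.3010 + 0.5469 + 0.4662 + 0.0161 + 0.6820 = 14.857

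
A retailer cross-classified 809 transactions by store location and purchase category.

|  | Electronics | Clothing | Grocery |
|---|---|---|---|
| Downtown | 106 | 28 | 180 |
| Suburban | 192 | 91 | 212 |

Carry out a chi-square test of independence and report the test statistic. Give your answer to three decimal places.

Row totals: 314, 495. Column totals: 298, 119, 392. Grand total N = 809.
Expected counts (row total × column total / N):
  Downtown, Electronics: 314×298/809 = 115.6638
  Downtown, Clothing: 314×119/809 = 46.1879
  Downtown, Grocery: 314×392/809 = 152.1483
  Suburban, Electronics: 495×298/809 = 182.3362
  Suburban, Clothing: 495×119/809 = 72.8121
  Suburban, Grocery: 495×392/809 = 239.8517
Contributions (O − E)²/E:
  (106 − 115.6638)²/115.6638 = 0.8074
  (28 − 46.1879)²/46.1879 = 7.1620
  (180 − 152.1483)²/152.1483 = 5.0984
  (192 − 182.3362)²/182.3362 = 0.5122
  (91 − 72.8121)²/72.8121 = 4.5432
  (212 − 239.8517)²/239.8517 = 3.2342
χ² = 0.8074 + 7.1620 + 5.0984 + 0.5122 + 4.5432 + 3.2342 = 21.357

21.357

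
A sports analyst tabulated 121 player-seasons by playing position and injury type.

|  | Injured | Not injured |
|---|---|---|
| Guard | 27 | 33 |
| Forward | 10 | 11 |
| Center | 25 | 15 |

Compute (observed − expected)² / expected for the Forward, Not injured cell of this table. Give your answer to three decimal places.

Row total (Forward) = 21; column total (Not injured) = 59; N = 121.
Expected count E = 21 × 59 / 121 = 10.2397.
Contribution = (O − E)²/E = (11 − 10.2397)² / 10.2397 = 0.056.

0.056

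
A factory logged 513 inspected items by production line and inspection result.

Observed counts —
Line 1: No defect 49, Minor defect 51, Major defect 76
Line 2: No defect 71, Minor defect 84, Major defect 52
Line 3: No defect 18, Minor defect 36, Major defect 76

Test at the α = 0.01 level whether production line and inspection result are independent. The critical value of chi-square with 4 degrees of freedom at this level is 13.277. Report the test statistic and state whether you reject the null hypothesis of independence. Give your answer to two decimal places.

Row totals: 176, 207, 130. Column totals: 138, 171, 204. Grand total N = 513.
Expected counts (row total × column total / N):
  Line 1, No defect: 176×138/513 = 47.3450
  Line 1, Minor defect: 176×171/513 = 58.6667
  Line 1, Major defect: 176×204/513 = 69.9883
  Line 2, No defect: 207×138/513 = 55.6842
  Line 2, Minor defect: 207×171/513 = 69.0000
  Line 2, Major defect: 207×204/513 = 82.3158
  Line 3, No defect: 130×138/513 = 34.9708
  Line 3, Minor defect: 130×171/513 = 43.3333
  Line 3, Major defect: 130×204/513 = 51.6959
Contributions (O − E)²/E:
  (49 − 47.3450)²/47.3450 = 0.0579
  (51 − 58.6667)²/58.6667 = 1.0019
  (76 − 69.9883)²/69.9883 = 0.5164
  (71 − 55.6842)²/55.6842 = 4.2126
  (84 − 69.0000)²/69.0000 = 3.2609
  (52 − 82.3158)²/82.3158 = 11.1649
  (18 − 34.9708)²/34.9708 = 8.2357
  (36 − 43.3333)²/43.3333 = 1.2410
  (76 − 51.6959)²/51.6959 = 11.4262
χ² = 0.0579 + 1.0019 + 0.5164 + 4.2126 + 3.2609 + 11.1649 + 8.2357 + 1.2410 + 11.4262 = 41.12
df = (3−1)(3−1) = 4. Since 41.12 > 13.277, reject the null hypothesis of independence at α = 0.01.

41.12; reject H₀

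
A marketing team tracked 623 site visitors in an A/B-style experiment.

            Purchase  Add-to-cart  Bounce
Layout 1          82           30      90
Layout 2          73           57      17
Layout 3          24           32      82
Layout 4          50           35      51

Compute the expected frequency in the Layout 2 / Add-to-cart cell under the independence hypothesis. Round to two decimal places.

Row total (Layout 2) = 147; column total (Add-to-cart) = 154; grand total N = 623.
Expected count = (row total × column total) / N = 147 × 154 / 623 = 36.34.

36.34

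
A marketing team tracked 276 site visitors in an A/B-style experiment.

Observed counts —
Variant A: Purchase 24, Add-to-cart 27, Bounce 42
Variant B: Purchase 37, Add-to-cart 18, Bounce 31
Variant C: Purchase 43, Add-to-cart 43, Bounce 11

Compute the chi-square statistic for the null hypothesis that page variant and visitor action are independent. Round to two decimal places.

Row totals: 93, 86, 97. Column totals: 104, 88, 84. Grand total N = 276.
Expected counts (row total × column total / N):
  Variant A, Purchase: 93×104/276 = 35.043
  Variant A, Add-to-cart: 93×88/276 = 29.652
  Variant A, Bounce: 93×84/276 = 28.304
  Variant B, Purchase: 86×104/276 = 32.406
  Variant B, Add-to-cart: 86×88/276 = 27.420
  Variant B, Bounce: 86×84/276 = 26.174
  Variant C, Purchase: 97×104/276 = 36.551
  Variant C, Add-to-cart: 97×88/276 = 30.928
  Variant C, Bounce: 97×84/276 = 29.522
Contributions (O − E)²/E:
  (24 − 35.043)²/35.043 = 3.4799
  (27 − 29.652)²/29.652 = 0.2372
  (42 − 28.304)²/28.304 = 6.6273
  (37 − 32.406)²/32.406 = 0.6513
  (18 − 27.420)²/27.420 = 3.2362
  (31 − 26.174)²/26.174 = 0.8898
  (43 − 36.551)²/36.551 = 1.1379
  (43 − 30.928)²/30.928 = 4.7120
  (11 − 29.522)²/29.522 = 11.6206
χ² = 3.4799 + 0.2372 + 6.6273 + 0.6513 + 3.2362 + 0.8898 + 1.1379 + 4.7120 + 11.6206 = 32.59

32.59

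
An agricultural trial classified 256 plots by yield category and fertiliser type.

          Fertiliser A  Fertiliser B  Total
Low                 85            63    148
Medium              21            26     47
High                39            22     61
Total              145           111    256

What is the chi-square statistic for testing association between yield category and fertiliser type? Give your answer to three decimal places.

Grand total N = 256.
Expected counts (row total × column total / N):
  Low, Fertiliser A: 148×145/256 = 83.8281
  Low, Fertiliser B: 148×111/256 = 64.1719
  Medium, Fertiliser A: 47×145/256 = 26.6211
  Medium, Fertiliser B: 47×111/256 = 20.3789
  High, Fertiliser A: 61×145/256 = 34.5508
  High, Fertiliser B: 61×111/256 = 26.4492
Contributions (O − E)²/E:
  (85 − 83.8281)²/83.8281 = 0.0164
  (63 − 64.1719)²/64.1719 = 0.0214
  (21 − 26.6211)²/26.6211 = 1.1869
  (26 − 20.3789)²/20.3789 = 1.5505
  (39 − 34.5508)²/34.5508 = 0.5729
  (22 − 26.4492)²/26.4492 = 0.7484
χ² = 0.0164 + 0.0214 + 1.1869 + 1.5505 + 0.5729 + 0.7484 = 4.097

4.097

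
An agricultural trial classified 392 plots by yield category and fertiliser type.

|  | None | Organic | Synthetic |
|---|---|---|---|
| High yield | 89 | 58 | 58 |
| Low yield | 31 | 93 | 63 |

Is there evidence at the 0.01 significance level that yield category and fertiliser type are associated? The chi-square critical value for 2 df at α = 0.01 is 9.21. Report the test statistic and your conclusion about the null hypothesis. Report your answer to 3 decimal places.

Row totals: 205, 187. Column totals: 120, 151, 121. Grand total N = 392.
Expected counts (row total × column total / N):
  High yield, None: 205×120/392 = 62.7551
  High yield, Organic: 205×151/392 = 78.9668
  High yield, Synthetic: 205×121/392 = 63.2781
  Low yield, None: 187×120/392 = 57.2449
  Low yield, Organic: 187×151/392 = 72.0332
  Low yield, Synthetic: 187×121/392 = 57.7219
Contributions (O − E)²/E:
  (89 − 62.7551)²/62.7551 = 10.9759
  (58 − 78.9668)²/78.9668 = 5.5670
  (58 − 63.2781)²/63.2781 = 0.4403
  (31 − 57.2449)²/57.2449 = 12.0324
  (93 − 72.0332)²/72.0332 = 6.1028
  (63 − 57.7219)²/57.7219 = 0.4826
χ² = 10.9759 + 5.5670 + 0.4403 + 12.0324 + 6.1028 + 0.4826 = 35.601
df = (2−1)(3−1) = 2. Since 35.601 > 9.21, reject the null hypothesis of independence at α = 0.01.

35.601; reject H₀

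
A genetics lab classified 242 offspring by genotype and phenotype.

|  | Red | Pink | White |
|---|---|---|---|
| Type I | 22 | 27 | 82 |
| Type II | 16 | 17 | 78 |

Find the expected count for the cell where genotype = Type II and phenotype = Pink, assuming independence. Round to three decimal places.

Row total (Type II) = 111; column total (Pink) = 44; grand total N = 242.
Expected count = (row total × column total) / N = 111 × 44 / 242 = 20.182.

20.182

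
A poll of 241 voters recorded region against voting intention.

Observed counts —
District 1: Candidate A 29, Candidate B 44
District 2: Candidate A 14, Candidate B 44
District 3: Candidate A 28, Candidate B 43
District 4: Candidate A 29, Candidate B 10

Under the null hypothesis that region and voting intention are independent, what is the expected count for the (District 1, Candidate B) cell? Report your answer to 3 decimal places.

42.710

Row total (District 1) = 73; column total (Candidate B) = 141; grand total N = 241.
Expected count = (row total × column total) / N = 73 × 141 / 241 = 42.710.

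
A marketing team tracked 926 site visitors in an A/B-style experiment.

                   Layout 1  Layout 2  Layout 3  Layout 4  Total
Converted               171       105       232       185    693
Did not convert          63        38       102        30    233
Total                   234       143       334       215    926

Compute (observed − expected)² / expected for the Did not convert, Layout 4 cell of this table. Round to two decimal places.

Row total (Did not convert) = 233; column total (Layout 4) = 215; N = 926.
Expected count E = 233 × 215 / 926 = 54.098.
Contribution = (O − E)²/E = (30 − 54.098)² / 54.098 = 10.73.

10.73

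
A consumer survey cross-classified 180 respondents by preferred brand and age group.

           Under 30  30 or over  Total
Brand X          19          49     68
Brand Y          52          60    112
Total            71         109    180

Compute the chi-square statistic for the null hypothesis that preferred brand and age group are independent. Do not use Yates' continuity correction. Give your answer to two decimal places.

Grand total N = 180.
Expected counts (row total × column total / N):
  Brand X, Under 30: 68×71/180 = 26.8222
  Brand X, 30 or over: 68×109/180 = 41.1778
  Brand Y, Under 30: 112×71/180 = 44.1778
  Brand Y, 30 or over: 112×109/180 = 67.8222
Contributions (O − E)²/E:
  (19 − 26.8222)²/26.8222 = 2.2812
  (49 − 41.1778)²/41.1778 = 1.4859
  (52 − 44.1778)²/44.1778 = 1.3850
  (60 − 67.8222)²/67.8222 = 0.9022
χ² = 2.2812 + 1.4859 + 1.3850 + 0.9022 = 6.05

6.05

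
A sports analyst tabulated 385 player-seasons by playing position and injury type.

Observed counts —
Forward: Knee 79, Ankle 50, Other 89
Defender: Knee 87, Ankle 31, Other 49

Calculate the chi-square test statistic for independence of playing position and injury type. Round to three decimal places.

Row totals: 218, 167. Column totals: 166, 81, 138. Grand total N = 385.
Expected counts (row total × column total / N):
  Forward, Knee: 218×166/385 = 93.9948
  Forward, Ankle: 218×81/385 = 45.8649
  Forward, Other: 218×138/385 = 78.1403
  Defender, Knee: 167×166/385 = 72.0052
  Defender, Ankle: 167×81/385 = 35.1351
  Defender, Other: 167×138/385 = 59.8597
Contributions (O − E)²/E:
  (79 − 93.9948)²/93.9948 = 2.3921
  (50 − 45.8649)²/45.8649 = 0.3728
  (89 − 78.1403)²/78.1403 = 1.5092
  (87 − 72.0052)²/72.0052 = 3.1226
  (31 − 35.1351)²/35.1351 = 0.4867
  (49 − 59.8597)²/59.8597 = 1.9702
χ² = 2.3921 + 0.3728 + 1.5092 + 3.1226 + 0.4867 + 1.9702 = 9.854

9.854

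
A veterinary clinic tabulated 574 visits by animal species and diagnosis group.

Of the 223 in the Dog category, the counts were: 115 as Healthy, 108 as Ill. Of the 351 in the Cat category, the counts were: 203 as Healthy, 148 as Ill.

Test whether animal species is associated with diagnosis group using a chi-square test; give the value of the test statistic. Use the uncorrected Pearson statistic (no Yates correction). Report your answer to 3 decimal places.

2.166

Row totals: 223, 351. Column totals: 318, 256. Grand total N = 574.
Expected counts (row total × column total / N):
  Dog, Healthy: 223×318/574 = 123.5436
  Dog, Ill: 223×256/574 = 99.4564
  Cat, Healthy: 351×318/574 = 194.4564
  Cat, Ill: 351×256/574 = 156.5436
Contributions (O − E)²/E:
  (115 − 123.5436)²/123.5436 = 0.5908
  (108 − 99.4564)²/99.4564 = 0.7339
  (203 − 194.4564)²/194.4564 = 0.3754
  (148 − 156.5436)²/156.5436 = 0.4663
χ² = 0.5908 + 0.7339 + 0.3754 + 0.4663 = 2.166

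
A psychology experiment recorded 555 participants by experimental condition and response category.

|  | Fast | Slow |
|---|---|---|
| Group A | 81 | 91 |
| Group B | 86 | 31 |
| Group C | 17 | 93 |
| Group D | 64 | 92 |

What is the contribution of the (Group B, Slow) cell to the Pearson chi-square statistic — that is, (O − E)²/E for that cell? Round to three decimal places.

Row total (Group B) = 117; column total (Slow) = 307; N = 555.
Expected count E = 117 × 307 / 555 = 64.7189.
Contribution = (O − E)²/E = (31 − 64.7189)² / 64.7189 = 17.568.

17.568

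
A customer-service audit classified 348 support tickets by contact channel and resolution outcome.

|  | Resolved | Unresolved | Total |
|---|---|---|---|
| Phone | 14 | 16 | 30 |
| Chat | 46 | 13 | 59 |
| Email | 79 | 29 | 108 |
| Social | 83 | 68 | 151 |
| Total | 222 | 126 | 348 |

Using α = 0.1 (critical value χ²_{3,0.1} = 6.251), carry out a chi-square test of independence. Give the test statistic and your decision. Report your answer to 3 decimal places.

18.126; reject H₀

Grand total N = 348.
Expected counts (row total × column total / N):
  Phone, Resolved: 30×222/348 = 19.13793
  Phone, Unresolved: 30×126/348 = 10.86207
  Chat, Resolved: 59×222/348 = 37.63793
  Chat, Unresolved: 59×126/348 = 21.36207
  Email, Resolved: 108×222/348 = 68.89655
  Email, Unresolved: 108×126/348 = 39.10345
  Social, Resolved: 151×222/348 = 96.32759
  Social, Unresolved: 151×126/348 = 54.67241
Contributions (O − E)²/E:
  (14 − 19.13793)²/19.13793 = 1.3794
  (16 − 10.86207)²/10.86207 = 2.4303
  (46 − 37.63793)²/37.63793 = 1.8578
  (13 − 21.36207)²/21.36207 = 3.2733
  (79 − 68.89655)²/68.89655 = 1.4816
  (29 − 39.10345)²/39.10345 = 2.6105
  (83 − 96.32759)²/96.32759 = 1.8440
  (68 − 54.67241)²/54.67241 = 3.2489
χ² = 1.3794 + 2.4303 + 1.8578 + 3.2733 + 1.4816 + 2.6105 + 1.8440 + 3.2489 = 18.126
df = (4−1)(2−1) = 3. Since 18.126 > 6.251, reject the null hypothesis of independence at α = 0.1.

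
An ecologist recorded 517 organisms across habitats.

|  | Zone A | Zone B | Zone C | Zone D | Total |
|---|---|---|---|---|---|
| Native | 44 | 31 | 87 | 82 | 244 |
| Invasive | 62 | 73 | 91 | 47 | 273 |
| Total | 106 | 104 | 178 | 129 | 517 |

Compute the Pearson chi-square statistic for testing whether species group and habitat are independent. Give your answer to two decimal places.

Grand total N = 517.
Expected counts (row total × column total / N):
  Native, Zone A: 244×106/517 = 50.027
  Native, Zone B: 244×104/517 = 49.083
  Native, Zone C: 244×178/517 = 84.008
  Native, Zone D: 244×129/517 = 60.882
  Invasive, Zone A: 273×106/517 = 55.973
  Invasive, Zone B: 273×104/517 = 54.917
  Invasive, Zone C: 273×178/517 = 93.992
  Invasive, Zone D: 273×129/517 = 68.118
Contributions (O − E)²/E:
  (44 − 50.027)²/50.027 = 0.7261
  (31 − 49.083)²/49.083 = 6.6621
  (87 − 84.008)²/84.008 = 0.1066
  (82 − 60.882)²/60.882 = 7.3252
  (62 − 55.973)²/55.973 = 0.6490
  (73 − 54.917)²/54.917 = 5.9543
  (91 − 93.992)²/93.992 = 0.0952
  (47 − 68.118)²/68.118 = 6.5470
χ² = 0.7261 + 6.6621 + 0.1066 + 7.3252 + 0.6490 + 5.9543 + 0.0952 + 6.5470 = 28.07

28.07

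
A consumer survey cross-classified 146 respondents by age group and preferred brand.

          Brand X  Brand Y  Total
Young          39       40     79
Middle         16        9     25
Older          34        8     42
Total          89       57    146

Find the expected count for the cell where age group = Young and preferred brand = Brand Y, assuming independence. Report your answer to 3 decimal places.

30.842

Row total (Young) = 79; column total (Brand Y) = 57; grand total N = 146.
Expected count = (row total × column total) / N = 79 × 57 / 146 = 30.842.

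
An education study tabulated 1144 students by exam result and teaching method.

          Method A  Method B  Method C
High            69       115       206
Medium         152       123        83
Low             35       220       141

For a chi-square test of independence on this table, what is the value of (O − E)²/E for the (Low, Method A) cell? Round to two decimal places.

32.44

Row total (Low) = 396; column total (Method A) = 256; N = 1144.
Expected count E = 396 × 256 / 1144 = 88.615.
Contribution = (O − E)²/E = (35 − 88.615)² / 88.615 = 32.44.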